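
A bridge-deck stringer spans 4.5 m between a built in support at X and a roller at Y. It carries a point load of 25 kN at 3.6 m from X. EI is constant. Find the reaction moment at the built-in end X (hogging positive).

Take the reaction at Y as the redundant and release it; the primary structure is a cantilever fixed at X.
Deflection at Y on the released cantilever, summing each load's contribution:
  point load 25 at a = 3.6: Pa²(3L − a)/(6EI) = 534.6/EI
Tip deflection under a unit load at Y: L³/(3EI) = 30.38/EI.
The prop prevents deflection at Y: R_Y = δ_0/δ_{YY} = 534.6/30.38 = 17.6 kN.
Moment equilibrium about X: M_X = Σ(load moments about X) − R_Y·L = 90 − 17.6×4.5 = 10.8 kN·m.

M_X = 10.8 kN·m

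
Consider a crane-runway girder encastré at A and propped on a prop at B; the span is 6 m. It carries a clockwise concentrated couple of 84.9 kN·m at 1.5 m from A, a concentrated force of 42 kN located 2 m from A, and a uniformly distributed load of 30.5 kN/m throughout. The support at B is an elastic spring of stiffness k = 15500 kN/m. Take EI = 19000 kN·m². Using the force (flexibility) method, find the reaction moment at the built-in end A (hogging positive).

Release the roller at B. Primary structure: cantilever fixed at A.
Deflection at B on the released cantilever, summing each load's contribution:
  clockwise couple 84.9 at a = 1.5: M₀a(2L − a)/(2EI) = 668.6/EI
  point load 42 at a = 2: Pa²(3L − a)/(6EI) = 448/EI
  UDL 30.5: wL⁴/(8EI) = 4941/EI
  δ_0 = 6058/EI
Tip deflection under a unit load at B: L³/(3EI) = 72/EI.
With EI = 19000 kN·m²: δ_0 = 0.31882 m and δ_{BB} = 0.003789 m/kN.
Compatibility — the spring shortens by R_B/k under the reaction it provides: δ_0 − R_B·δ_{BB} = R_B/k. With 1/k = 0.000065 m/kN, R_B = δ_0 / (δ_{BB} + 1/k) = 0.31882 / (0.003789 + 0.000065) = 82.72 kN.
Moment equilibrium about A: M_A = Σ(load moments about A) − R_B·L = 717.9 − 82.72×6 = 221.6 kN·m.

M_A = 221.6 kN·m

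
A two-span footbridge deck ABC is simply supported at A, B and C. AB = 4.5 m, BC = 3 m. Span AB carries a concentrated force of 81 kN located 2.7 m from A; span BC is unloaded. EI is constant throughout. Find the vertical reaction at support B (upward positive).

R_B = 71.93 kN

Insert a hinge at B; M_B is the redundant, and each span becomes simply supported.
End slopes at the hinge B, treating each span as simply supported:
  span AB: point load 81 at a = 2.7: Pab(L + a)/(6LEI) = 105/EI
  relative rotation θ_0 = (105 + 0)/EI = 105/EI
A unit hogging moment at B produces rotation L₁/(3EI) + L₂/(3EI) = 2.5/EI.
Compatibility: M_B·(L₁+L₂)/(3EI) = θ_0, giving M_B = 41.99 kN·m (hogging).
Span AB, ΣM about A with M_B applied at B: R_B^{AB}·4.5 = 218.7 + 41.99, so R_B^{AB} = 57.93 kN and R_A = 81 − 57.93 = 23.07 kN.
Span BC, ΣM about C: R_B^{BC}·3 = 0 + 41.99, so R_B^{BC} = 14 kN and R_C = 0 − 14 = -14 kN.
R_B = 57.93 + 14 = 71.93 kN.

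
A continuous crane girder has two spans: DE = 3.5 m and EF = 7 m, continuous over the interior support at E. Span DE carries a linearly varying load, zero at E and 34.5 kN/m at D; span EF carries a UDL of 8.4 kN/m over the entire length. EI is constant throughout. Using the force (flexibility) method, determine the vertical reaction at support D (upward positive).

R_D = 28.1 kN

Take M_E as the redundant. Released structure: two simple spans DE and EF with a hinge at E.
Rotations at E on the released spans (each span's end-slope, ×1/EI):
  span DE: triangular load, peak 34.5: 7w₀L³/(360EI) = 28.76/EI
  span EF: UDL 8.4: wL³/(24EI) = 120/EI
  relative rotation θ_0 = (28.76 + 120)/EI = 148.8/EI
A unit hogging moment at E produces rotation L₁/(3EI) + L₂/(3EI) = 3.5/EI.
Slope continuity at E: θ_0 = M_E·3.5/EI, so M_E = 148.8/3.5 = 42.52 kN·m (hogging).
Span DE, ΣM about D with M_E applied at E: R_E^{DE}·3.5 = 70.44 + 42.52, so R_E^{DE} = 32.27 kN and R_D = 60.38 − 32.27 = 28.1 kN.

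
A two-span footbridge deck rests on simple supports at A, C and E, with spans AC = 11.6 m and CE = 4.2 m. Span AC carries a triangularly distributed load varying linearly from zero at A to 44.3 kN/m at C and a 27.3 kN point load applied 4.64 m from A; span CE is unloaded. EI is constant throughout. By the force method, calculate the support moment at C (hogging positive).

M_C = 330.8 kN·m

Release continuity at C by inserting a hinge; the redundant is the internal moment M_C. The primary structure is two simply-supported spans AC and CE.
Rotations at C on the released spans (each span's end-slope, ×1/EI):
  span AC: triangular load, peak 44.3: w₀L³/(45EI) = 1537/EI
  span AC: point load 27.3 at a = 4.64: Pab(L + a)/(6LEI) = 205.7/EI
  relative rotation θ_0 = (1742 + 0)/EI = 1742/EI
A unit hogging moment at C produces rotation L₁/(3EI) + L₂/(3EI) = 5.267/EI.
Slope continuity at C: θ_0 = M_C·5.267/EI, so M_C = 1742/5.267 = 330.8 kN·m (hogging).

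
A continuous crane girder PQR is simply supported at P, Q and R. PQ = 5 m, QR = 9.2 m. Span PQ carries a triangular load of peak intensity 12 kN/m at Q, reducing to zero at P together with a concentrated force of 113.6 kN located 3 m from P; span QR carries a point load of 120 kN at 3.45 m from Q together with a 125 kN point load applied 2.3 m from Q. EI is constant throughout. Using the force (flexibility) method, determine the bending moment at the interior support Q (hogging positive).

Insert a hinge at Q; M_Q is the redundant, and each span becomes simply supported.
Discontinuity in slope at Q on the released structure — sum the simple-span end rotations:
  span PQ: triangular load, peak 12: w₀L³/(45EI) = 33.33/EI
  span PQ: point load 113.6 at a = 3: Pab(L + a)/(6LEI) = 181.8/EI
  span QR: point load 120 at a = 3.45: Pab(L + b)/(6LEI) = 644.7/EI
  span QR: point load 125 at a = 2.3: Pab(L + b)/(6LEI) = 578.6/EI
  relative rotation θ_0 = (215.1 + 1223)/EI = 1438/EI
A unit hogging moment at Q produces rotation L₁/(3EI) + L₂/(3EI) = 4.733/EI.
Compatibility: M_Q·(L₁+L₂)/(3EI) = θ_0, giving M_Q = 303.9 kN·m (hogging).

M_Q = 303.9 kN·m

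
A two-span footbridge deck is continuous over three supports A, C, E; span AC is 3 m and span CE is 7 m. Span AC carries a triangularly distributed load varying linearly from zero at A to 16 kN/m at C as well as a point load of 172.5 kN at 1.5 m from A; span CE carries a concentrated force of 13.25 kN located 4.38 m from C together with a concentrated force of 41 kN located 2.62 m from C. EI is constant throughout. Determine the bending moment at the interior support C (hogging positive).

M_C = 80.68 kN·m

Take M_C as the redundant. Released structure: two simple spans AC and CE with a hinge at C.
End slopes at the hinge C, treating each span as simply supported:
  span AC: triangular load, peak 16: w₀L³/(45EI) = 9.6/EI
  span AC: point load 172.5 at a = 1.5: Pab(L + a)/(6LEI) = 97.03/EI
  span CE: point load 13.25 at a = 4.38: Pab(L + b)/(6LEI) = 34.83/EI
  span CE: point load 41 at a = 2.62: Pab(L + b)/(6LEI) = 127.5/EI
  relative rotation θ_0 = (106.6 + 162.3)/EI = 268.9/EI
A unit hogging moment at C produces rotation L₁/(3EI) + L₂/(3EI) = 3.333/EI.
Slope continuity at C: θ_0 = M_C·3.333/EI, so M_C = 268.9/3.333 = 80.68 kN·m (hogging).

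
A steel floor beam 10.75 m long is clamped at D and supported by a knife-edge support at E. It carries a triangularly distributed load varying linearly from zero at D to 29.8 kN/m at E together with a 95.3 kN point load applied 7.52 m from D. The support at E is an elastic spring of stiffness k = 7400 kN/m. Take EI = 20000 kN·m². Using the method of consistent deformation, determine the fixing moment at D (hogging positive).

Choose R_E as the redundant. The primary structure is the cantilever fixed at D.
Deflection at E on the released cantilever, summing each load's contribution:
  triangular load, peak 29.8 at the free end: 11w₀L⁴/(120EI) = 36481/EI
  point load 95.3 at a = 7.52: Pa²(3L − a)/(6EI) = 22213/EI
  δ_0 = 58693/EI
Flexibility coefficient — unit upward force at E: δ_{EE} = L³/(3EI) = 414.1/EI.
With EI = 20000 kN·m²: δ_0 = 2.9347 m and δ_{EE} = 0.020705 m/kN.
Compatibility — the spring shortens by R_E/k under the reaction it provides: δ_0 − R_E·δ_{EE} = R_E/k. With 1/k = 0.000135 m/kN, R_E = δ_0 / (δ_{EE} + 1/k) = 2.9347 / (0.020705 + 0.000135) = 140.8 kN.
Moment equilibrium about D: M_D = Σ(load moments about D) − R_E·L = 1865 − 140.8×10.75 = 350.8 kN·m.

M_D = 350.8 kN·m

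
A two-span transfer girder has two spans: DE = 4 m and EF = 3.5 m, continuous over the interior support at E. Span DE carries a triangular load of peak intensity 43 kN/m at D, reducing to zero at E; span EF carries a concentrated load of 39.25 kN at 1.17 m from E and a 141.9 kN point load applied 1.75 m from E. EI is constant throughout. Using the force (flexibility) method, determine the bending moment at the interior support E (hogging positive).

M_E = 76.74 kN·m

Release continuity at E by inserting a hinge; the redundant is the internal moment M_E. The primary structure is two simply-supported spans DE and EF.
End slopes at the hinge E, treating each span as simply supported:
  span DE: triangular load, peak 43: 7w₀L³/(360EI) = 53.51/EI
  span EF: point load 39.25 at a = 1.17: Pab(L + b)/(6LEI) = 29.71/EI
  span EF: point load 141.9 at a = 1.75: Pab(L + b)/(6LEI) = 108.6/EI
  relative rotation θ_0 = (53.51 + 138.3)/EI = 191.9/EI
A unit hogging moment at E produces rotation L₁/(3EI) + L₂/(3EI) = 2.5/EI.
Compatibility: M_E·(L₁+L₂)/(3EI) = θ_0, giving M_E = 76.74 kN·m (hogging).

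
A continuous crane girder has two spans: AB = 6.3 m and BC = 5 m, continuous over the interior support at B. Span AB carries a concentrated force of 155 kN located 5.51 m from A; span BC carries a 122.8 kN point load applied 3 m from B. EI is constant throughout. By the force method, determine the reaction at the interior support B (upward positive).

R_B = 221.1 kN

Release continuity at B by inserting a hinge; the redundant is the internal moment M_B. The primary structure is two simply-supported spans AB and BC.
Discontinuity in slope at B on the released structure — sum the simple-span end rotations:
  span AB: point load 155 at a = 5.51: Pab(L + a)/(6LEI) = 210.8/EI
  span BC: point load 122.8 at a = 3: Pab(L + b)/(6LEI) = 171.9/EI
  relative rotation θ_0 = (210.8 + 171.9)/EI = 382.7/EI
A unit hogging moment at B produces rotation L₁/(3EI) + L₂/(3EI) = 3.767/EI.
Compatibility: M_B·(L₁+L₂)/(3EI) = θ_0, giving M_B = 101.6 kN·m (hogging).
Span AB, ΣM about A with M_B applied at B: R_B^{AB}·6.3 = 854 + 101.6, so R_B^{AB} = 151.7 kN and R_A = 155 − 151.7 = 3.308 kN.
Span BC, ΣM about C: R_B^{BC}·5 = 245.6 + 101.6, so R_B^{BC} = 69.44 kN and R_C = 122.8 − 69.44 = 53.36 kN.
R_B = 151.7 + 69.44 = 221.1 kN.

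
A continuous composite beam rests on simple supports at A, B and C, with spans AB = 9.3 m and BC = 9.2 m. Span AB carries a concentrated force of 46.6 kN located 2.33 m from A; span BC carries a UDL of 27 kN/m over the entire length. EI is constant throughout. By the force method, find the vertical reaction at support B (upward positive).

Take M_B as the redundant. Released structure: two simple spans AB and BC with a hinge at B.
End slopes at the hinge B, treating each span as simply supported:
  span AB: point load 46.6 at a = 2.33: Pab(L + a)/(6LEI) = 157.7/EI
  span BC: UDL 27: wL³/(24EI) = 876/EI
  relative rotation θ_0 = (157.7 + 876)/EI = 1034/EI
A unit hogging moment at B produces rotation L₁/(3EI) + L₂/(3EI) = 6.167/EI.
Compatibility: M_B·(L₁+L₂)/(3EI) = θ_0, giving M_B = 167.6 kN·m (hogging).
Span AB, ΣM about A with M_B applied at B: R_B^{AB}·9.3 = 108.6 + 167.6, so R_B^{AB} = 29.7 kN and R_A = 46.6 − 29.7 = 16.9 kN.
Span BC, ΣM about C: R_B^{BC}·9.2 = 1143 + 167.6, so R_B^{BC} = 142.4 kN and R_C = 248.4 − 142.4 = 106 kN.
R_B = 29.7 + 142.4 = 172.1 kN.

R_B = 172.1 kN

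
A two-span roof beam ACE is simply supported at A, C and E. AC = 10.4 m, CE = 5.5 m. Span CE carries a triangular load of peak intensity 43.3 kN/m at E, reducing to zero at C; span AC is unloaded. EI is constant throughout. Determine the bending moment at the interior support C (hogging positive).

M_C = 26.43 kN·m

Release continuity at C by inserting a hinge; the redundant is the internal moment M_C. The primary structure is two simply-supported spans AC and CE.
Discontinuity in slope at C on the released structure — sum the simple-span end rotations:
  span CE: triangular load, peak 43.3: 7w₀L³/(360EI) = 140.1/EI
  relative rotation θ_0 = (0 + 140.1)/EI = 140.1/EI
A unit hogging moment at C produces rotation L₁/(3EI) + L₂/(3EI) = 5.3/EI.
Compatibility: M_C·(L₁+L₂)/(3EI) = θ_0, giving M_C = 26.43 kN·m (hogging).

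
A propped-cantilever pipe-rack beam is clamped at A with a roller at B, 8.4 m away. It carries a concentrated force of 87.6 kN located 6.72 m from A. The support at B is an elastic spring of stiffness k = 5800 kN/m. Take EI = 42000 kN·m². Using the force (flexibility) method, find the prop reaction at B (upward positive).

Choose R_B as the redundant. The primary structure is the cantilever fixed at A.
Primary-structure tip deflection at B by superposition:
  point load 87.6 at a = 6.72: Pa²(3L − a)/(6EI) = 12184/EI
Flexibility coefficient — unit upward force at B: δ_{BB} = L³/(3EI) = 197.6/EI.
With EI = 42000 kN·m²: δ_0 = 0.2901 m and δ_{BB} = 0.004704 m/kN.
Compatibility — the spring shortens by R_B/k under the reaction it provides: δ_0 − R_B·δ_{BB} = R_B/k. With 1/k = 0.000172 m/kN, R_B = δ_0 / (δ_{BB} + 1/k) = 0.2901 / (0.004704 + 0.000172) = 59.49 kN.

R_B = 59.49 kN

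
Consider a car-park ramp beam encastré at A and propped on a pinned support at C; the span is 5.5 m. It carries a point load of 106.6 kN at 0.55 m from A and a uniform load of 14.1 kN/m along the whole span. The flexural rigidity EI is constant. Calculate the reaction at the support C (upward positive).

R_C = 30.63 kN

Remove the prop at C; the released (primary) structure is a cantilever built in at A.
Free-end deflection of the primary structure under the applied loading (downward +):
  point load 106.6 at a = 0.55: Pa²(3L − a)/(6EI) = 85.72/EI
  UDL 14.1: wL⁴/(8EI) = 1613/EI
  δ_0 = 1699/EI
Tip deflection under a unit load at C: L³/(3EI) = 55.46/EI.
Compatibility at C: δ_0 − R_C·δ_{CC} = 0, so R_C = 1699/55.46 = 30.63 kN.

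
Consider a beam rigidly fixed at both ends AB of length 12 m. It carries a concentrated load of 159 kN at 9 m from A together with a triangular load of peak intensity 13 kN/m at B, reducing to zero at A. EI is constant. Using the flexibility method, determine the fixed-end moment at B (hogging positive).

M_B = 361.9 kN·m

Take the two fixed-end moments M_A, M_B as redundants; the released structure is the simple span AB.
Simple-span end rotations at A and B under the given loads:
  at A: point load 159 at a = 9: Pab(L + b)/(6LEI) = 894.4/EI
  at B: point load 159 at a = 9: Pab(L + a)/(6LEI) = 1252/EI
  at A: triangular load, peak 13: 7w₀L³/(360EI) = 436.8/EI
  at B: triangular load, peak 13: w₀L³/(45EI) = 499.2/EI
  θ_A0 = 1331/EI,  θ_B0 = 1751/EI
Flexibility coefficients: a unit moment at one end gives L/(3EI) there and L/(6EI) at the far end, so f₁₁ = f₂₂ = 4/EI and f₁₂ = f₂₁ = 2/EI.
Compatibility — zero rotation at each built-in end:
  4 M_A + 2 M_B = 1331
  2 M_A + 4 M_B = 1751
Solving the pair gives M_A = 151.8 kN·m and M_B = 361.9 kN·m (hogging).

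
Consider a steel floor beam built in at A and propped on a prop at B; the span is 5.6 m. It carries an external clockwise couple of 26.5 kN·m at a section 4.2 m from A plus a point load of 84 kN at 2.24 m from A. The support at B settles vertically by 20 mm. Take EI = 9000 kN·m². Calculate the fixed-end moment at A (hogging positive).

M_A = 96.77 kN·m

Remove the prop at B; the released (primary) structure is a cantilever built in at A.
Deflection at B on the released cantilever, summing each load's contribution:
  clockwise couple 26.5 at a = 4.2: M₀a(2L − a)/(2EI) = 389.6/EI
  point load 84 at a = 2.24: Pa²(3L − a)/(6EI) = 1023/EI
  δ_0 = 1412/EI
Tip deflection under a unit load at B: L³/(3EI) = 58.54/EI.
With EI = 9000 kN·m²: δ_0 = 0.15693 m and δ_{BB} = 0.006504 m/kN.
Compatibility — the beam at B must follow the support down by 0.02 m: δ_0 − R_B·δ_{BB} = 0.02, so R_B = (0.15693 − 0.02)/0.006504 = 21.05 kN.
Moment equilibrium about A: M_A = Σ(load moments about A) − R_B·L = 214.7 − 21.05×5.6 = 96.77 kN·m.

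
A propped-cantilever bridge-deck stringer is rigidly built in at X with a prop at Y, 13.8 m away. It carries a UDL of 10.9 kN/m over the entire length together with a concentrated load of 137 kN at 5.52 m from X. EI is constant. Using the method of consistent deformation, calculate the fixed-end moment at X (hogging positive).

Remove the prop at Y; the released (primary) structure is a cantilever built in at X.
Free-end deflection of the primary structure under the applied loading (downward +):
  UDL 10.9: wL⁴/(8EI) = 49414/EI
  point load 137 at a = 5.52: Pa²(3L − a)/(6EI) = 24963/EI
  δ_0 = 74378/EI
Flexibility coefficient — unit upward force at Y: δ_{YY} = L³/(3EI) = 876/EI.
The prop prevents deflection at Y: R_Y = δ_0/δ_{YY} = 74378/876 = 84.9 kN.
Moment equilibrium about X: M_X = Σ(load moments about X) − R_Y·L = 1794 − 84.9×13.8 = 622.5 kN·m.

M_X = 622.5 kN·m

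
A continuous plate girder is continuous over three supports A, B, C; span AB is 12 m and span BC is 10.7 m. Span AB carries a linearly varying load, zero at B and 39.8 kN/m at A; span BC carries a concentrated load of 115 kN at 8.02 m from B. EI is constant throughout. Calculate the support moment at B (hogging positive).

M_B = 244.8 kN·m

Insert a hinge at B; M_B is the redundant, and each span becomes simply supported.
Rotations at B on the released spans (each span's end-slope, ×1/EI):
  span AB: triangular load, peak 39.8: 7w₀L³/(360EI) = 1337/EI
  span BC: point load 115 at a = 8.02: Pab(L + b)/(6LEI) = 515.1/EI
  relative rotation θ_0 = (1337 + 515.1)/EI = 1852/EI
A unit hogging moment at B produces rotation L₁/(3EI) + L₂/(3EI) = 7.567/EI.
Compatibility: M_B·(L₁+L₂)/(3EI) = θ_0, giving M_B = 244.8 kN·m (hogging).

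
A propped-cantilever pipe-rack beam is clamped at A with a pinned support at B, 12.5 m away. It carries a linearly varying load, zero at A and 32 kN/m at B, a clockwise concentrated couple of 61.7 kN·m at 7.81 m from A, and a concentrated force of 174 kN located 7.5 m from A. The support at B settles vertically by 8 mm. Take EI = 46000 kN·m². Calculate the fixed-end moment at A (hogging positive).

M_A = 646.3 kN·m

Take the reaction at B as the redundant and release it; the primary structure is a cantilever fixed at A.
Primary-structure tip deflection at B by superposition:
  triangular load, peak 32 at the free end: 11w₀L⁴/(120EI) = 71615/EI
  clockwise couple 61.7 at a = 7.81: M₀a(2L − a)/(2EI) = 4142/EI
  point load 174 at a = 7.5: Pa²(3L − a)/(6EI) = 48938/EI
  δ_0 = 124694/EI
Tip deflection under a unit load at B: L³/(3EI) = 651/EI.
With EI = 46000 kN·m²: δ_0 = 2.7107 m and δ_{BB} = 0.014153 m/kN.
Compatibility — the beam at B must follow the support down by 0.008 m: δ_0 − R_B·δ_{BB} = 0.008, so R_B = (2.7107 − 0.008)/0.014153 = 191 kN.
Moment equilibrium about A: M_A = Σ(load moments about A) − R_B·L = 3033 − 191×12.5 = 646.3 kN·m.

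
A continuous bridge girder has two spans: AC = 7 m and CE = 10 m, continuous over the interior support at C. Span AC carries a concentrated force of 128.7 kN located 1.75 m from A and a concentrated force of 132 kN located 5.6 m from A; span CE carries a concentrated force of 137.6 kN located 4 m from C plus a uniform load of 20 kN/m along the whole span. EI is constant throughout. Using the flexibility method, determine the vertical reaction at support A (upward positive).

Insert a hinge at C; M_C is the redundant, and each span becomes simply supported.
Discontinuity in slope at C on the released structure — sum the simple-span end rotations:
  span AC: point load 128.7 at a = 1.75: Pab(L + a)/(6LEI) = 246.3/EI
  span AC: point load 132 at a = 5.6: Pab(L + a)/(6LEI) = 310.5/EI
  span CE: point load 137.6 at a = 4: Pab(L + b)/(6LEI) = 880.6/EI
  span CE: UDL 20: wL³/(24EI) = 833.3/EI
  relative rotation θ_0 = (556.8 + 1714)/EI = 2271/EI
A unit hogging moment at C produces rotation L₁/(3EI) + L₂/(3EI) = 5.667/EI.
Compatibility: M_C·(L₁+L₂)/(3EI) = θ_0, giving M_C = 400.7 kN·m (hogging).
Span AC, ΣM about A with M_C applied at C: R_C^{AC}·7 = 964.4 + 400.7, so R_C^{AC} = 195 kN and R_A = 260.7 − 195 = 65.68 kN.

R_A = 65.68 kN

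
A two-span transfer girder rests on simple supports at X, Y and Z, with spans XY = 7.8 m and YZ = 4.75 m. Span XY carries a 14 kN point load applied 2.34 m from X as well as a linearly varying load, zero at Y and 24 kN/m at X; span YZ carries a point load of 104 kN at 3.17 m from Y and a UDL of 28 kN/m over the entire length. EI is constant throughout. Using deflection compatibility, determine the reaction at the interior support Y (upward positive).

Insert a hinge at Y; M_Y is the redundant, and each span becomes simply supported.
Discontinuity in slope at Y on the released structure — sum the simple-span end rotations:
  span XY: point load 14 at a = 2.34: Pab(L + a)/(6LEI) = 38.76/EI
  span XY: triangular load, peak 24: 7w₀L³/(360EI) = 221.5/EI
  span YZ: point load 104 at a = 3.17: Pab(L + b)/(6LEI) = 115.7/EI
  span YZ: UDL 28: wL³/(24EI) = 125/EI
  relative rotation θ_0 = (260.2 + 240.7)/EI = 500.9/EI
A unit hogging moment at Y produces rotation L₁/(3EI) + L₂/(3EI) = 4.183/EI.
Slope continuity at Y: θ_0 = M_Y·4.183/EI, so M_Y = 500.9/4.183 = 119.7 kN·m (hogging).
Span XY, ΣM about X with M_Y applied at Y: R_Y^{XY}·7.8 = 276.1 + 119.7, so R_Y^{XY} = 50.75 kN and R_X = 107.6 − 50.75 = 56.85 kN.
Span YZ, ΣM about Z: R_Y^{YZ}·4.75 = 480.2 + 119.7, so R_Y^{YZ} = 126.3 kN and R_Z = 237 − 126.3 = 110.7 kN.
R_Y = 50.75 + 126.3 = 177.1 kN.

R_Y = 177.1 kN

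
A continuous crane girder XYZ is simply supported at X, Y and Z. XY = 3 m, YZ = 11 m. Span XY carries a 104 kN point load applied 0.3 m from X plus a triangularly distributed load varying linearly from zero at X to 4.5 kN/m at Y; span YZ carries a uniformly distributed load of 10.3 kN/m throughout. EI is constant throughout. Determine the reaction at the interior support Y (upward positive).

R_Y = 125.1 kN

Take M_Y as the redundant. Released structure: two simple spans XY and YZ with a hinge at Y.
Discontinuity in slope at Y on the released structure — sum the simple-span end rotations:
  span XY: point load 104 at a = 0.3: Pab(L + a)/(6LEI) = 15.44/EI
  span XY: triangular load, peak 4.5: w₀L³/(45EI) = 2.7/EI
  span YZ: UDL 10.3: wL³/(24EI) = 571.2/EI
  relative rotation θ_0 = (18.14 + 571.2)/EI = 589.4/EI
A unit hogging moment at Y produces rotation L₁/(3EI) + L₂/(3EI) = 4.667/EI.
Compatibility: M_Y·(L₁+L₂)/(3EI) = θ_0, giving M_Y = 126.3 kN·m (hogging).
Span XY, ΣM about X with M_Y applied at Y: R_Y^{XY}·3 = 44.7 + 126.3, so R_Y^{XY} = 57 kN and R_X = 110.8 − 57 = 53.75 kN.
Span YZ, ΣM about Z: R_Y^{YZ}·11 = 623.1 + 126.3, so R_Y^{YZ} = 68.13 kN and R_Z = 113.3 − 68.13 = 45.17 kN.
R_Y = 57 + 68.13 = 125.1 kN.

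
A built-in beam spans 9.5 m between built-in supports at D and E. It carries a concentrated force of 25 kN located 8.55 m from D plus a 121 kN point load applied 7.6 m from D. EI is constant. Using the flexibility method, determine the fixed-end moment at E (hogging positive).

M_E = 166.4 kN·m

Release both end moments; the primary structure is a simply-supported span DE with redundants M_D and M_E.
End rotations of the released simple span under the applied load (×1/EI):
  at D: point load 25 at a = 8.55: Pab(L + b)/(6LEI) = 37.23/EI
  at E: point load 25 at a = 8.55: Pab(L + a)/(6LEI) = 64.3/EI
  at D: point load 121 at a = 7.6: Pab(L + b)/(6LEI) = 349.4/EI
  at E: point load 121 at a = 7.6: Pab(L + a)/(6LEI) = 524.2/EI
  θ_D0 = 386.7/EI,  θ_E0 = 588.5/EI
Flexibility coefficients: a unit moment at one end gives L/(3EI) there and L/(6EI) at the far end, so f₁₁ = f₂₂ = 3.167/EI and f₁₂ = f₂₁ = 1.583/EI.
Compatibility — zero rotation at each built-in end:
  3.167 M_D + 1.583 M_E = 386.7
  1.583 M_D + 3.167 M_E = 588.5
Solving the pair gives M_D = 38.92 kN·m and M_E = 166.4 kN·m (hogging).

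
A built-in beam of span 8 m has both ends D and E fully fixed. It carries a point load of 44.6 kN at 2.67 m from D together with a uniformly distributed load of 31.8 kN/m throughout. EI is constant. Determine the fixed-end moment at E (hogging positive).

Take the two fixed-end moments M_D, M_E as redundants; the released structure is the simple span DE.
End rotations of the released simple span under the applied load (×1/EI):
  at D: point load 44.6 at a = 2.67: Pab(L + b)/(6LEI) = 176.3/EI
  at E: point load 44.6 at a = 2.67: Pab(L + a)/(6LEI) = 141.1/EI
  at D: UDL 31.8: wL³/(24EI) = 678.4/EI
  at E: UDL 31.8: wL³/(24EI) = 678.4/EI
  θ_D0 = 854.7/EI,  θ_E0 = 819.5/EI
Flexibility coefficients: a unit moment at one end gives L/(3EI) there and L/(6EI) at the far end, so f₁₁ = f₂₂ = 2.667/EI and f₁₂ = f₂₁ = 1.333/EI.
Compatibility — zero rotation at each built-in end:
  2.667 M_D + 1.333 M_E = 854.7
  1.333 M_D + 2.667 M_E = 819.5
Solving the pair gives M_D = 222.5 kN·m and M_E = 196.1 kN·m (hogging).

M_E = 196.1 kN·m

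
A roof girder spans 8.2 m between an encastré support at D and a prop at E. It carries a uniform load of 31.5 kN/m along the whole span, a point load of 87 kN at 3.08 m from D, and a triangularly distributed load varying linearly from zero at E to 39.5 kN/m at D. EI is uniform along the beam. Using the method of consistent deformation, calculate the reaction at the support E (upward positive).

R_E = 145.4 kN

Remove the prop at E; the released (primary) structure is a cantilever built in at D.
Free-end deflection of the primary structure under the applied loading (downward +):
  UDL 31.5: wL⁴/(8EI) = 17802/EI
  point load 87 at a = 3.08: Pa²(3L − a)/(6EI) = 2960/EI
  triangular load, peak 39.5 at the fixed end: w₀L⁴/(30EI) = 5953/EI
  δ_0 = 26715/EI
Tip deflection under a unit load at E: L³/(3EI) = 183.8/EI.
Compatibility at E: δ_0 − R_E·δ_{EE} = 0, so R_E = 26715/183.8 = 145.4 kN.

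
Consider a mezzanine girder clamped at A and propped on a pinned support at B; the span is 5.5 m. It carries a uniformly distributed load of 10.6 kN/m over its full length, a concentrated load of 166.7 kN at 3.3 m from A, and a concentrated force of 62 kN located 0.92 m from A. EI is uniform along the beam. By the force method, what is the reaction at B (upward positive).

R_B = 96.33 kN

Release the roller at B. Primary structure: cantilever fixed at A.
Primary-structure tip deflection at B by superposition:
  UDL 10.6: wL⁴/(8EI) = 1212/EI
  point load 166.7 at a = 3.3: Pa²(3L − a)/(6EI) = 3994/EI
  point load 62 at a = 0.92: Pa²(3L − a)/(6EI) = 136.3/EI
  δ_0 = 5343/EI
Flexibility coefficient — unit upward force at B: δ_{BB} = L³/(3EI) = 55.46/EI.
The prop prevents deflection at B: R_B = δ_0/δ_{BB} = 5343/55.46 = 96.33 kN.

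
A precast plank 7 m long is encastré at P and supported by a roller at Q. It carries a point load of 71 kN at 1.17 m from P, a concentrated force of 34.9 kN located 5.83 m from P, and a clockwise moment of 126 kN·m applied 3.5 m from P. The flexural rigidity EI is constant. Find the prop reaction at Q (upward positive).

R_Q = 49.29 kN

Release the roller at Q. Primary structure: cantilever fixed at P.
Deflection at Q on the released cantilever, summing each load's contribution:
  point load 71 at a = 1.17: Pa²(3L − a)/(6EI) = 321.2/EI
  point load 34.9 at a = 5.83: Pa²(3L − a)/(6EI) = 2999/EI
  clockwise couple 126 at a = 3.5: M₀a(2L − a)/(2EI) = 2315/EI
  δ_0 = 5636/EI
Tip deflection under a unit load at Q: L³/(3EI) = 114.3/EI.
The prop prevents deflection at Q: R_Q = δ_0/δ_{QQ} = 5636/114.3 = 49.29 kN.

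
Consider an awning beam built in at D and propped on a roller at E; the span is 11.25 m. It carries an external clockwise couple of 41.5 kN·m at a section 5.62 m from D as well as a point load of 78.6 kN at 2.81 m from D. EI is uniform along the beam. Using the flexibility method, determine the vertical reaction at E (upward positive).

R_E = 10.89 kN

Release the roller at E. Primary structure: cantilever fixed at D.
Primary-structure tip deflection at E by superposition:
  clockwise couple 41.5 at a = 5.62: M₀a(2L − a)/(2EI) = 1968/EI
  point load 78.6 at a = 2.81: Pa²(3L − a)/(6EI) = 3200/EI
  δ_0 = 5169/EI
Flexibility coefficient — unit upward force at E: δ_{EE} = L³/(3EI) = 474.6/EI.
The prop prevents deflection at E: R_E = δ_0/δ_{EE} = 5169/474.6 = 10.89 kN.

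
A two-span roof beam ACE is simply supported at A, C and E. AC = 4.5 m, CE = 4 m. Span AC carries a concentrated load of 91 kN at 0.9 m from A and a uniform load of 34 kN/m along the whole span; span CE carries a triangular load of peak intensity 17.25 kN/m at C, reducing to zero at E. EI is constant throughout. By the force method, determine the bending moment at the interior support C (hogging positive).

M_C = 75.03 kN·m

Release continuity at C by inserting a hinge; the redundant is the internal moment M_C. The primary structure is two simply-supported spans AC and CE.
End slopes at the hinge C, treating each span as simply supported:
  span AC: point load 91 at a = 0.9: Pab(L + a)/(6LEI) = 58.97/EI
  span AC: UDL 34: wL³/(24EI) = 129.1/EI
  span CE: triangular load, peak 17.25: w₀L³/(45EI) = 24.53/EI
  relative rotation θ_0 = (188.1 + 24.53)/EI = 212.6/EI
A unit hogging moment at C produces rotation L₁/(3EI) + L₂/(3EI) = 2.833/EI.
Slope continuity at C: θ_0 = M_C·2.833/EI, so M_C = 212.6/2.833 = 75.03 kN·m (hogging).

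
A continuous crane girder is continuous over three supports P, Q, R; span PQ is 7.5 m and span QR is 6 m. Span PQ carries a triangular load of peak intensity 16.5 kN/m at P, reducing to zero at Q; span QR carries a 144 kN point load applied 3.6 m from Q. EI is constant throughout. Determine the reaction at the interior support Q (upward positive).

Release continuity at Q by inserting a hinge; the redundant is the internal moment M_Q. The primary structure is two simply-supported spans PQ and QR.
Discontinuity in slope at Q on the released structure — sum the simple-span end rotations:
  span PQ: triangular load, peak 16.5: 7w₀L³/(360EI) = 135.4/EI
  span QR: point load 144 at a = 3.6: Pab(L + b)/(6LEI) = 290.3/EI
  relative rotation θ_0 = (135.4 + 290.3)/EI = 425.7/EI
A unit hogging moment at Q produces rotation L₁/(3EI) + L₂/(3EI) = 4.5/EI.
Compatibility: M_Q·(L₁+L₂)/(3EI) = θ_0, giving M_Q = 94.59 kN·m (hogging).
Span PQ, ΣM about P with M_Q applied at Q: R_Q^{PQ}·7.5 = 154.7 + 94.59, so R_Q^{PQ} = 33.24 kN and R_P = 61.88 − 33.24 = 28.64 kN.
Span QR, ΣM about R: R_Q^{QR}·6 = 345.6 + 94.59, so R_Q^{QR} = 73.37 kN and R_R = 144 − 73.37 = 70.63 kN.
R_Q = 33.24 + 73.37 = 106.6 kN.

R_Q = 106.6 kN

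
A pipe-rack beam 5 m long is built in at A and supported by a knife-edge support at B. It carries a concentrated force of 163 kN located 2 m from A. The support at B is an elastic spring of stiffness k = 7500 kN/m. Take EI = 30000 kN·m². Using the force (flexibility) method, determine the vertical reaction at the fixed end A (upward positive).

Choose R_B as the redundant. The primary structure is the cantilever fixed at A.
Deflection at B on the released cantilever, summing each load's contribution:
  point load 163 at a = 2: Pa²(3L − a)/(6EI) = 1413/EI
Tip deflection under a unit load at B: L³/(3EI) = 41.67/EI.
With EI = 30000 kN·m²: δ_0 = 0.047089 m and δ_{BB} = 0.001389 m/kN.
Compatibility — the spring shortens by R_B/k under the reaction it provides: δ_0 − R_B·δ_{BB} = R_B/k. With 1/k = 0.000133 m/kN, R_B = δ_0 / (δ_{BB} + 1/k) = 0.047089 / (0.001389 + 0.000133) = 30.93 kN.
Vertical equilibrium: R_A = ΣP − R_B = 163 − 30.93 = 132.1 kN.

R_A = 132.1 kN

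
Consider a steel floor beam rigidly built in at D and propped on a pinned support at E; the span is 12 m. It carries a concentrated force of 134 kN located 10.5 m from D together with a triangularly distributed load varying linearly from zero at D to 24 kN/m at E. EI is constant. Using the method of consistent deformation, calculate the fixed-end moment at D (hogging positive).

Release the roller at E. Primary structure: cantilever fixed at D.
Primary-structure tip deflection at E by superposition:
  point load 134 at a = 10.5: Pa²(3L − a)/(6EI) = 62787/EI
  triangular load, peak 24 at the free end: 11w₀L⁴/(120EI) = 45619/EI
  δ_0 = 108407/EI
Tip deflection under a unit load at E: L³/(3EI) = 576/EI.
The prop prevents deflection at E: R_E = δ_0/δ_{EE} = 108407/576 = 188.2 kN.
Moment equilibrium about D: M_D = Σ(load moments about D) − R_E·L = 2559 − 188.2×12 = 300.5 kN·m.

M_D = 300.5 kN·m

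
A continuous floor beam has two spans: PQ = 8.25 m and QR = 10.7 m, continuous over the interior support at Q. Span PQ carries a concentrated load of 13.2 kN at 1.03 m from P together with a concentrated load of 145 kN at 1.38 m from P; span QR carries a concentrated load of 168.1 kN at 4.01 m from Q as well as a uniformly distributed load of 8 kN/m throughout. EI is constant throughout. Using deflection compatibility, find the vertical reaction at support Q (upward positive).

R_Q = 238.9 kN

Release continuity at Q by inserting a hinge; the redundant is the internal moment M_Q. The primary structure is two simply-supported spans PQ and QR.
End slopes at the hinge Q, treating each span as simply supported:
  span PQ: point load 13.2 at a = 1.03: Pab(L + a)/(6LEI) = 18.4/EI
  span PQ: point load 145 at a = 1.38: Pab(L + a)/(6LEI) = 267.4/EI
  span QR: point load 168.1 at a = 4.01: Pab(L + b)/(6LEI) = 1222/EI
  span QR: UDL 8: wL³/(24EI) = 408.3/EI
  relative rotation θ_0 = (285.8 + 1630)/EI = 1916/EI
A unit hogging moment at Q produces rotation L₁/(3EI) + L₂/(3EI) = 6.317/EI.
Compatibility: M_Q·(L₁+L₂)/(3EI) = θ_0, giving M_Q = 303.3 kN·m (hogging).
Span PQ, ΣM about P with M_Q applied at Q: R_Q^{PQ}·8.25 = 213.7 + 303.3, so R_Q^{PQ} = 62.66 kN and R_P = 158.2 − 62.66 = 95.54 kN.
Span QR, ΣM about R: R_Q^{QR}·10.7 = 1583 + 303.3, so R_Q^{QR} = 176.2 kN and R_R = 253.7 − 176.2 = 77.45 kN.
R_Q = 62.66 + 176.2 = 238.9 kN.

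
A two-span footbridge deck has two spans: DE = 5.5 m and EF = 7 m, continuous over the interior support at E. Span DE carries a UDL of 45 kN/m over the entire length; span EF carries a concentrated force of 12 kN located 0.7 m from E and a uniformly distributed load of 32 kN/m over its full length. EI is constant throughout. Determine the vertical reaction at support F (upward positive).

R_F = 86.25 kN

Release continuity at E by inserting a hinge; the redundant is the internal moment M_E. The primary structure is two simply-supported spans DE and EF.
Discontinuity in slope at E on the released structure — sum the simple-span end rotations:
  span DE: UDL 45: wL³/(24EI) = 312/EI
  span EF: point load 12 at a = 0.7: Pab(L + b)/(6LEI) = 16.76/EI
  span EF: UDL 32: wL³/(24EI) = 457.3/EI
  relative rotation θ_0 = (312 + 474.1)/EI = 786/EI
A unit hogging moment at E produces rotation L₁/(3EI) + L₂/(3EI) = 4.167/EI.
Slope continuity at E: θ_0 = M_E·4.167/EI, so M_E = 786/4.167 = 188.7 kN·m (hogging).
Span EF, ΣM about F: R_E^{EF}·7 = 859.6 + 188.7, so R_E^{EF} = 149.8 kN and R_F = 236 − 149.8 = 86.25 kN.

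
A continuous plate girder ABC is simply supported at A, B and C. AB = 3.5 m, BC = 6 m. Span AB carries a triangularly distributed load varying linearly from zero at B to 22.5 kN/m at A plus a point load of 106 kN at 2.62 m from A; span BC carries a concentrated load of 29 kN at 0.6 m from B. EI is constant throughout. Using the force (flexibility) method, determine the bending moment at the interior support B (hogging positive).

M_B = 37.81 kN·m

Take M_B as the redundant. Released structure: two simple spans AB and BC with a hinge at B.
End slopes at the hinge B, treating each span as simply supported:
  span AB: triangular load, peak 22.5: 7w₀L³/(360EI) = 18.76/EI
  span AB: point load 106 at a = 2.62: Pab(L + a)/(6LEI) = 71.22/EI
  span BC: point load 29 at a = 0.6: Pab(L + b)/(6LEI) = 29.75/EI
  relative rotation θ_0 = (89.98 + 29.75)/EI = 119.7/EI
A unit hogging moment at B produces rotation L₁/(3EI) + L₂/(3EI) = 3.167/EI.
Compatibility: M_B·(L₁+L₂)/(3EI) = θ_0, giving M_B = 37.81 kN·m (hogging).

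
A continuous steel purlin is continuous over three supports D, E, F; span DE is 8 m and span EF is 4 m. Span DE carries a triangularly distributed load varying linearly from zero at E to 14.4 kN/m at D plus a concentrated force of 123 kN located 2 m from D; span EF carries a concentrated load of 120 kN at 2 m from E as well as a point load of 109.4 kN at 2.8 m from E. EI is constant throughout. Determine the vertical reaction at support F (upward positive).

R_F = 95.92 kN

Insert a hinge at E; M_E is the redundant, and each span becomes simply supported.
Discontinuity in slope at E on the released structure — sum the simple-span end rotations:
  span DE: triangular load, peak 14.4: 7w₀L³/(360EI) = 143.4/EI
  span DE: point load 123 at a = 2: Pab(L + a)/(6LEI) = 307.5/EI
  span EF: point load 120 at a = 2: Pab(L + b)/(6LEI) = 120/EI
  span EF: point load 109.4 at a = 2.8: Pab(L + b)/(6LEI) = 79.64/EI
  relative rotation θ_0 = (450.9 + 199.6)/EI = 650.5/EI
A unit hogging moment at E produces rotation L₁/(3EI) + L₂/(3EI) = 4/EI.
Slope continuity at E: θ_0 = M_E·4/EI, so M_E = 650.5/4 = 162.6 kN·m (hogging).
Span EF, ΣM about F: R_E^{EF}·4 = 371.3 + 162.6, so R_E^{EF} = 133.5 kN and R_F = 229.4 − 133.5 = 95.92 kN.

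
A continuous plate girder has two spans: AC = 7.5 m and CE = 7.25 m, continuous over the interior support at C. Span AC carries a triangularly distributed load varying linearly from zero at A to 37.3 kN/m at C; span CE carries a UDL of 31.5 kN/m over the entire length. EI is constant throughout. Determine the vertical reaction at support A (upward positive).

Take M_C as the redundant. Released structure: two simple spans AC and CE with a hinge at C.
Rotations at C on the released spans (each span's end-slope, ×1/EI):
  span AC: triangular load, peak 37.3: w₀L³/(45EI) = 349.7/EI
  span CE: UDL 31.5: wL³/(24EI) = 500.2/EI
  relative rotation θ_0 = (349.7 + 500.2)/EI = 849.9/EI
A unit hogging moment at C produces rotation L₁/(3EI) + L₂/(3EI) = 4.917/EI.
Slope continuity at C: θ_0 = M_C·4.917/EI, so M_C = 849.9/4.917 = 172.9 kN·m (hogging).
Span AC, ΣM about A with M_C applied at C: R_C^{AC}·7.5 = 699.4 + 172.9, so R_C^{AC} = 116.3 kN and R_A = 139.9 − 116.3 = 23.58 kN.

R_A = 23.58 kN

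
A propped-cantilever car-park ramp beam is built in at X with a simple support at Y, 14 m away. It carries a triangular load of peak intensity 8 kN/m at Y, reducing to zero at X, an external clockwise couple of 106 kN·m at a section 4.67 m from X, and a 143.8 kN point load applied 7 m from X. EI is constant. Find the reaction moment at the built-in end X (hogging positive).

M_X = 486.6 kN·m

Remove the prop at Y; the released (primary) structure is a cantilever built in at X.
Free-end deflection of the primary structure under the applied loading (downward +):
  triangular load, peak 8 at the free end: 11w₀L⁴/(120EI) = 28172/EI
  clockwise couple 106 at a = 4.67: M₀a(2L − a)/(2EI) = 5774/EI
  point load 143.8 at a = 7: Pa²(3L − a)/(6EI) = 41103/EI
  δ_0 = 75049/EI
Tip deflection under a unit load at Y: L³/(3EI) = 914.7/EI.
The prop prevents deflection at Y: R_Y = δ_0/δ_{YY} = 75049/914.7 = 82.05 kN.
Moment equilibrium about X: M_X = Σ(load moments about X) − R_Y·L = 1635 − 82.05×14 = 486.6 kN·m.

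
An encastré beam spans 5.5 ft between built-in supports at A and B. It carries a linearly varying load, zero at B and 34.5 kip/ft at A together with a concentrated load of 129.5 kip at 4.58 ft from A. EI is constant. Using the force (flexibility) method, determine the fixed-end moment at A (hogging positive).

M_A = 68.78 kip·ft

Release both end moments; the primary structure is a simply-supported span AB with redundants M_A and M_B.
End rotations of the released simple span under the applied load (×1/EI):
  at A: triangular load, peak 34.5: w₀L³/(45EI) = 127.6/EI
  at B: triangular load, peak 34.5: 7w₀L³/(360EI) = 111.6/EI
  at A: point load 129.5 at a = 4.58: Pab(L + b)/(6LEI) = 106.2/EI
  at B: point load 129.5 at a = 4.58: Pab(L + a)/(6LEI) = 166.7/EI
  θ_A0 = 233.7/EI,  θ_B0 = 278.3/EI
Flexibility coefficients: a unit moment at one end gives L/(3EI) there and L/(6EI) at the far end, so f₁₁ = f₂₂ = 1.833/EI and f₁₂ = f₂₁ = 0.9167/EI.
Compatibility — zero rotation at each built-in end:
  1.833 M_A + 0.9167 M_B = 233.7
  0.9167 M_A + 1.833 M_B = 278.3
Solving the pair gives M_A = 68.78 kip·ft and M_B = 117.4 kip·ft (hogging).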